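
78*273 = 21294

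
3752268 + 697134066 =700886334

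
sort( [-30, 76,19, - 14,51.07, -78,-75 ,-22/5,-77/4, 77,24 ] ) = [ - 78 ,  -  75, - 30, - 77/4, - 14, - 22/5,19, 24, 51.07, 76, 77]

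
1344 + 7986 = 9330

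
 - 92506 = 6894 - 99400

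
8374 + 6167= 14541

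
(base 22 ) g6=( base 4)11212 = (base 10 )358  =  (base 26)DK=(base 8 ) 546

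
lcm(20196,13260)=1312740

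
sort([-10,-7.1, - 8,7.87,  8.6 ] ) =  [ - 10, - 8, - 7.1,7.87, 8.6]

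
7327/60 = 122 + 7/60 = 122.12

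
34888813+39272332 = 74161145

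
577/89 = 577/89 = 6.48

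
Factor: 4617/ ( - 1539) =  -3^1 = - 3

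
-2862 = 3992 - 6854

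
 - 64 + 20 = -44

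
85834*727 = 62401318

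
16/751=16/751 = 0.02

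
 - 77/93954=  - 1  +  13411/13422= - 0.00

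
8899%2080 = 579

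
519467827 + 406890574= 926358401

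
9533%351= 56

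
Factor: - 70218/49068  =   - 83/58 = - 2^(-1)*29^( - 1)*83^1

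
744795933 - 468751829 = 276044104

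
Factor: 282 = 2^1  *  3^1*47^1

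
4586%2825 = 1761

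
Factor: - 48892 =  - 2^2*17^1*719^1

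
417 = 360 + 57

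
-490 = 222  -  712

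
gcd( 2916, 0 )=2916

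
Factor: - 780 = - 2^2*3^1*5^1*13^1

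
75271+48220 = 123491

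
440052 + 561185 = 1001237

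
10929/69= 3643/23 = 158.39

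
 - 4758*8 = - 38064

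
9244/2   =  4622 = 4622.00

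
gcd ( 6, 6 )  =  6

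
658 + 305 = 963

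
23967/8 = 2995 +7/8= 2995.88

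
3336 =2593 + 743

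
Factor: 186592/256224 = 3^( - 1 ) * 7^3*157^( - 1 ) =343/471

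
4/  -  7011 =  - 1 + 7007/7011 = - 0.00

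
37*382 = 14134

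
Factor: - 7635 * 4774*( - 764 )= 2^3*3^1*5^1*7^1*11^1*31^1*191^1*509^1 = 27847410360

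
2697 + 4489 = 7186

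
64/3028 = 16/757  =  0.02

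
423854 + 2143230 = 2567084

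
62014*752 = 46634528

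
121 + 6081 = 6202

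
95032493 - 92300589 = 2731904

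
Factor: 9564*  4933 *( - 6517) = - 2^2 * 3^1 * 7^3*19^1*797^1* 4933^1=- 307466924604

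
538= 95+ 443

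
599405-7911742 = - 7312337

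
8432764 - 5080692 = 3352072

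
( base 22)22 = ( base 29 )1h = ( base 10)46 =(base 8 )56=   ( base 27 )1J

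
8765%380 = 25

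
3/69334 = 3/69334 = 0.00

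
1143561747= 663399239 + 480162508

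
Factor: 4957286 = 2^1*2478643^1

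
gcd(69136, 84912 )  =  464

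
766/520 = 383/260=1.47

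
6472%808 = 8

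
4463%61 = 10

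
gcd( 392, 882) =98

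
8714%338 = 264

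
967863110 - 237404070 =730459040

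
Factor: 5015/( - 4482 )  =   - 2^( - 1 )*3^( - 3)*5^1*17^1*59^1*83^(-1 ) 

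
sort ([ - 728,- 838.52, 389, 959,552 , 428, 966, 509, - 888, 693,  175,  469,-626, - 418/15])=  [-888,-838.52,-728, -626,- 418/15, 175, 389, 428 , 469, 509, 552,  693, 959, 966 ]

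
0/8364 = 0 = 0.00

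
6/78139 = 6/78139 = 0.00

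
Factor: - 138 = - 2^1 *3^1  *  23^1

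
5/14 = 5/14 = 0.36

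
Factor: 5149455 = 3^1 *5^1*211^1*1627^1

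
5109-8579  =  -3470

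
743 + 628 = 1371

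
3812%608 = 164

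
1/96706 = 1/96706 = 0.00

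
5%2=1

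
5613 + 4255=9868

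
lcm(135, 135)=135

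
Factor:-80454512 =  - 2^4*19^1*383^1*691^1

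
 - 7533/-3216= 2511/1072  =  2.34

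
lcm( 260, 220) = 2860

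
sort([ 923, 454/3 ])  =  [ 454/3 , 923]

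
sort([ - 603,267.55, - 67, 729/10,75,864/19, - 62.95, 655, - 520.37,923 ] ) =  [ - 603 , - 520.37, - 67, - 62.95, 864/19 , 729/10,  75, 267.55, 655,923 ]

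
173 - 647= - 474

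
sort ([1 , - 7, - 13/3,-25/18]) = [-7, - 13/3 ,  -  25/18,1]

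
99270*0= 0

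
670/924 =335/462   =  0.73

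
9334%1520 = 214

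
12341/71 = 173 + 58/71=173.82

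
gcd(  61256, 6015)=1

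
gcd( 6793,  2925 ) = 1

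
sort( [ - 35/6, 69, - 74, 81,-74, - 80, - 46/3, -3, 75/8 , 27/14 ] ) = [ - 80, - 74, - 74, - 46/3, - 35/6, - 3, 27/14,75/8,69,  81 ] 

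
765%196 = 177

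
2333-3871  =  -1538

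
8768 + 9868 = 18636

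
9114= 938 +8176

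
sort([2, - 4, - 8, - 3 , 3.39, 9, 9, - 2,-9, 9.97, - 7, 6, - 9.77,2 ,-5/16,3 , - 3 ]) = [ - 9.77, -9, - 8, - 7, - 4, - 3, - 3, - 2,-5/16,2 , 2,3, 3.39,6 , 9, 9 , 9.97 ]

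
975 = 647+328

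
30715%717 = 601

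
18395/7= 2627  +  6/7 = 2627.86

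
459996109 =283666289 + 176329820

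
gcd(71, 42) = 1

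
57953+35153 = 93106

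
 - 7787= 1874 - 9661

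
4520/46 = 98 + 6/23 =98.26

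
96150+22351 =118501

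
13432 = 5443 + 7989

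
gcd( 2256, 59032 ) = 376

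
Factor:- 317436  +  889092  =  2^3*3^1 * 23819^1 =571656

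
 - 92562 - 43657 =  -136219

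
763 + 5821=6584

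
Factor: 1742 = 2^1 * 13^1*67^1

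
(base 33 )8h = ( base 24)BH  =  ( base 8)431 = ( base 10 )281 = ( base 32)8P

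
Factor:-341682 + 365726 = 24044 = 2^2*6011^1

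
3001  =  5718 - 2717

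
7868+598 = 8466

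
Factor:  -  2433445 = - 5^1 * 7^1*251^1*277^1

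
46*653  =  30038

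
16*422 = 6752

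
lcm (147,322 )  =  6762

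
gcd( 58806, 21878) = 2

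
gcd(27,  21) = 3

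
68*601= 40868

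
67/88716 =67/88716 = 0.00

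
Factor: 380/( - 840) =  - 2^( - 1) * 3^( -1)*7^( - 1 )*19^1 = -19/42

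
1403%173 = 19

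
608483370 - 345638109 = 262845261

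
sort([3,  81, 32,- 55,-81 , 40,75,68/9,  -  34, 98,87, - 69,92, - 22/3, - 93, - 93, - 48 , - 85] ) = [ - 93, - 93,- 85,-81, - 69, - 55, - 48,-34 , - 22/3 , 3, 68/9,32,40, 75,81,87 , 92 , 98 ]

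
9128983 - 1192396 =7936587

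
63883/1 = 63883 = 63883.00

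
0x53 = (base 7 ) 146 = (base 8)123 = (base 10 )83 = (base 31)2L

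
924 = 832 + 92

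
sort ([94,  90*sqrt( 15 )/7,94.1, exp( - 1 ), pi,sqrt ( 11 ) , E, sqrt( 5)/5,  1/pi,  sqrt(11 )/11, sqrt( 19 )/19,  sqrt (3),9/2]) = [ sqrt(19 ) /19, sqrt ( 11)/11,1/pi, exp(  -  1),sqrt( 5)/5,sqrt(3 ),E,pi,  sqrt( 11), 9/2, 90*sqrt( 15) /7,  94,94.1 ]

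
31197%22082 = 9115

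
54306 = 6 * 9051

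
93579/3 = 31193  =  31193.00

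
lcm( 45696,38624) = 3244416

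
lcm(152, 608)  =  608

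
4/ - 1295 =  - 1+1291/1295 = - 0.00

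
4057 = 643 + 3414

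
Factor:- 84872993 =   -  17^1*41^1 * 263^1 * 463^1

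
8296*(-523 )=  - 4338808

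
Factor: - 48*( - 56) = 2^7 * 3^1 * 7^1=2688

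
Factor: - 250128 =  - 2^4*3^4*193^1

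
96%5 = 1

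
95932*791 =75882212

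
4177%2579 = 1598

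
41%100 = 41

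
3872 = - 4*( - 968)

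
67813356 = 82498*822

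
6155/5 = 1231= 1231.00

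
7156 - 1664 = 5492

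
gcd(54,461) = 1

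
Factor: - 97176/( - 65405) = 2^3*3^1*5^( - 1 )*103^( - 1) *127^( - 1 )*4049^1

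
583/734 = 583/734 = 0.79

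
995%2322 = 995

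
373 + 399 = 772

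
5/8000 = 1/1600 = 0.00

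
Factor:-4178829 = -3^1*1392943^1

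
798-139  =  659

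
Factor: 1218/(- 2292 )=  - 2^( - 1)*7^1 * 29^1*191^( - 1 ) = - 203/382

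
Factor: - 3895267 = - 101^1* 38567^1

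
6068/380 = 15 + 92/95 = 15.97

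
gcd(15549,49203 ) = 213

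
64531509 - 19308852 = 45222657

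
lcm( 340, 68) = 340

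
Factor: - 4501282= - 2^1*2250641^1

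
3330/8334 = 185/463 = 0.40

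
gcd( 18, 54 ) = 18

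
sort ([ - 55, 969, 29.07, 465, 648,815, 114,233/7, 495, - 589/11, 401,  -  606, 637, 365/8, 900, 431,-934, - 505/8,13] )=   [ - 934,-606,  -  505/8, - 55, - 589/11, 13, 29.07, 233/7,365/8, 114,401,431, 465, 495,637, 648 , 815, 900, 969 ]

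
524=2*262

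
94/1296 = 47/648 = 0.07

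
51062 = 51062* 1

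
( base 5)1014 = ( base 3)11222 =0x86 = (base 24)5E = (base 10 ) 134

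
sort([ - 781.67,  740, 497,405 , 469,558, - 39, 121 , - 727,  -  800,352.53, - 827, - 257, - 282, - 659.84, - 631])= [ - 827 , - 800,  -  781.67, - 727, - 659.84 ,-631, - 282,  -  257, - 39 , 121, 352.53 , 405, 469, 497, 558,740]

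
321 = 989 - 668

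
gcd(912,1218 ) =6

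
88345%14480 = 1465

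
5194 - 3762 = 1432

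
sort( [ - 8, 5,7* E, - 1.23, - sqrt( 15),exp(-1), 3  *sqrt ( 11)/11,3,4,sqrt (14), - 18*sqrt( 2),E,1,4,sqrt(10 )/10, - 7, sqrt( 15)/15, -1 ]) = [-18 *sqrt(2 ), - 8,  -  7 , - sqrt(15 ) , - 1.23, - 1,sqrt( 15 ) /15, sqrt( 10)/10,exp( - 1),3*sqrt( 11)/11,1,E, 3,sqrt( 14 ),4,4,5,7*E]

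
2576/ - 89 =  - 2576/89  =  -  28.94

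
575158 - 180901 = 394257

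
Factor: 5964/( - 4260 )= -7/5 =- 5^( - 1 )*7^1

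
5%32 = 5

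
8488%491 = 141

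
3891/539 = 7 + 118/539 = 7.22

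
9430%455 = 330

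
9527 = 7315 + 2212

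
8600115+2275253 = 10875368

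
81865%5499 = 4879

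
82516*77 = 6353732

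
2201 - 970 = 1231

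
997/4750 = 997/4750 = 0.21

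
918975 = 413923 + 505052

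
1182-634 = 548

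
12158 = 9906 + 2252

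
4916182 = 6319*778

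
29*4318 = 125222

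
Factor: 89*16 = 2^4*89^1 =1424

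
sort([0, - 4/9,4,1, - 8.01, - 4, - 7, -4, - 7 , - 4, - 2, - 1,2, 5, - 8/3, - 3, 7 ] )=[-8.01,  -  7, - 7, - 4, - 4 , - 4, - 3,-8/3, - 2, - 1, - 4/9, 0, 1, 2, 4,5, 7]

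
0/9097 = 0= 0.00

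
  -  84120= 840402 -924522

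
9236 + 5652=14888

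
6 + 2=8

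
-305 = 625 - 930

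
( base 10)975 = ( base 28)16n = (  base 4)33033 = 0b1111001111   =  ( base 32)uf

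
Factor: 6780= 2^2*3^1*5^1*113^1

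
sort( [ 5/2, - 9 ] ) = [ - 9, 5/2 ] 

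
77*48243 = 3714711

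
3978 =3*1326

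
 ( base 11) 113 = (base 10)135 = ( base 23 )5k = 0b10000111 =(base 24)5f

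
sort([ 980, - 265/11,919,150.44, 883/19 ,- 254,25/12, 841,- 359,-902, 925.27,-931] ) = [-931, - 902,-359,-254,-265/11,  25/12, 883/19,  150.44, 841, 919, 925.27 , 980 ] 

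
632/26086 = 316/13043 = 0.02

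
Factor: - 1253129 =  - 211^1*5939^1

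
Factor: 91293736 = 2^3 * 1021^1 * 11177^1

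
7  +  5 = 12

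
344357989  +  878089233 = 1222447222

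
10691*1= 10691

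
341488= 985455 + -643967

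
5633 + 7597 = 13230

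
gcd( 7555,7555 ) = 7555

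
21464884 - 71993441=-50528557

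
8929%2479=1492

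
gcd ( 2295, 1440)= 45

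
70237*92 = 6461804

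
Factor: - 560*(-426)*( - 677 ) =-2^5*3^1*5^1*7^1*71^1*677^1 = - 161505120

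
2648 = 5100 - 2452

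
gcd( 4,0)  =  4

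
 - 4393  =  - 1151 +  - 3242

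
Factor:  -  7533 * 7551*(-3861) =3^10* 11^1*13^1*31^1*839^1 = 219620178063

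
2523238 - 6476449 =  - 3953211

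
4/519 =4/519 = 0.01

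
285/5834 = 285/5834 = 0.05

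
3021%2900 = 121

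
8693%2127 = 185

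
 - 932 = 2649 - 3581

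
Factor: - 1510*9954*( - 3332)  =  50081759280 = 2^4*3^2*5^1 *7^3*17^1*79^1*151^1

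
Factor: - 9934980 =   -  2^2 * 3^1*5^1 *11^1*15053^1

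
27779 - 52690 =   -  24911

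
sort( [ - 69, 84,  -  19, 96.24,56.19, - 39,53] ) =[  -  69, - 39, - 19,53, 56.19,84,96.24]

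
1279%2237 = 1279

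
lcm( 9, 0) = 0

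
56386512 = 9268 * 6084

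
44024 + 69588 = 113612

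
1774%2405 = 1774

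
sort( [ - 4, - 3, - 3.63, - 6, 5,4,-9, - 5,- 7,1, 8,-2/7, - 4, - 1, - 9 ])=[ - 9,-9, - 7, - 6, - 5, - 4, - 4, - 3.63, - 3, - 1, - 2/7, 1,  4,  5, 8]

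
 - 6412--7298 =886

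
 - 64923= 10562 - 75485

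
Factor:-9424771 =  - 9424771^1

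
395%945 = 395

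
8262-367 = 7895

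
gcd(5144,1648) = 8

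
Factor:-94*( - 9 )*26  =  21996=2^2*3^2*13^1*47^1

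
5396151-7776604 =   -  2380453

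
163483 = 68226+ 95257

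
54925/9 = 54925/9 =6102.78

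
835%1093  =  835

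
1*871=871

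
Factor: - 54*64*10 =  - 2^8*3^3*5^1=- 34560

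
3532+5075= 8607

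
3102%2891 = 211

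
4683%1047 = 495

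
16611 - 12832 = 3779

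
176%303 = 176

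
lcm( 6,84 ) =84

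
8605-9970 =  - 1365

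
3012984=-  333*(-9048) 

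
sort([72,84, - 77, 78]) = [ - 77,72, 78, 84]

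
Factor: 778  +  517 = 1295 = 5^1*7^1*37^1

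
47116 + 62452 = 109568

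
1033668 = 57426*18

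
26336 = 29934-3598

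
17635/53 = 17635/53 = 332.74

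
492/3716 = 123/929=0.13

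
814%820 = 814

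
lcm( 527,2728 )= 46376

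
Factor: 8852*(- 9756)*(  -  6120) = 528523885440 = 2^7*3^4 * 5^1*17^1*271^1*2213^1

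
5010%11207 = 5010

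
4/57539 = 4/57539 = 0.00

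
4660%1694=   1272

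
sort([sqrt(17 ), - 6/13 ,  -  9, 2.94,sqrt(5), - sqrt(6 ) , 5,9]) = [-9,  -  sqrt (6),- 6/13,  sqrt(5) , 2.94 , sqrt (17), 5,  9]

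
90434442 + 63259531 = 153693973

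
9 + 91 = 100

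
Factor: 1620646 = 2^1*71^1*101^1*113^1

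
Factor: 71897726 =2^1 * 17^1*827^1*2557^1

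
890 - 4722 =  - 3832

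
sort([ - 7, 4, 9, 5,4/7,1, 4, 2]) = [-7, 4/7, 1, 2, 4, 4, 5,9]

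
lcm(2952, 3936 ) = 11808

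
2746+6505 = 9251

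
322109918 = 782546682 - 460436764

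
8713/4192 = 2 + 329/4192 = 2.08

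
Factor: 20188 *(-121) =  - 2^2 * 7^2*11^2*103^1= - 2442748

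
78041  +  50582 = 128623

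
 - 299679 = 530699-830378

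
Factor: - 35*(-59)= 5^1 *7^1*59^1 = 2065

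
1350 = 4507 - 3157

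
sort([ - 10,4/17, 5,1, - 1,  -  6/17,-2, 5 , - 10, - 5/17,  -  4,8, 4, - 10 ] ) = [ - 10, - 10, - 10,  -  4,-2, - 1, - 6/17,  -  5/17,4/17,1, 4, 5,5,8 ] 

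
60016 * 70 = 4201120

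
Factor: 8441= 23^1*367^1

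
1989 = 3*663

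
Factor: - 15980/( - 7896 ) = 2^( - 1)*3^ ( - 1 )*5^1* 7^( - 1) * 17^1 = 85/42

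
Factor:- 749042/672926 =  - 374521/336463 = -7^1*53503^1*336463^( - 1) 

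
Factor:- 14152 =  - 2^3*29^1*61^1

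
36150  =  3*12050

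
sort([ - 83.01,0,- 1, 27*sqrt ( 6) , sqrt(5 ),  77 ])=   [  -  83.01,-1,0,sqrt(5),27 * sqrt ( 6),77 ]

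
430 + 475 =905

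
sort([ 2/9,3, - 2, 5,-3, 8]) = [-3, - 2,2/9,  3,5,8] 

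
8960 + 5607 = 14567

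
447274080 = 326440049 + 120834031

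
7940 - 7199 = 741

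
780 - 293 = 487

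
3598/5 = 3598/5  =  719.60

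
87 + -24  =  63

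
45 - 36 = 9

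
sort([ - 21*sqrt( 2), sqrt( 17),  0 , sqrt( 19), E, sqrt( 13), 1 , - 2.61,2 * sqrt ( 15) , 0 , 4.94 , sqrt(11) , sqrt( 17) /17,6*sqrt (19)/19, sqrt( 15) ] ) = [ - 21 *sqrt( 2), - 2.61 , 0, 0, sqrt( 17)/17,1,  6*sqrt( 19)/19,E, sqrt( 11 ), sqrt( 13 ), sqrt( 15 ) , sqrt ( 17), sqrt( 19), 4.94, 2 * sqrt( 15)]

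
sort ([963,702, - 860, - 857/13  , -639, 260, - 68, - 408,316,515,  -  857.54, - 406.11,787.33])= [ - 860, - 857.54, - 639 , - 408 , - 406.11, - 68,-857/13,260,316,515, 702, 787.33,963]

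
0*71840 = 0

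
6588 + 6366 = 12954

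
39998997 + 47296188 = 87295185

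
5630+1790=7420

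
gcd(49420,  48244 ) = 28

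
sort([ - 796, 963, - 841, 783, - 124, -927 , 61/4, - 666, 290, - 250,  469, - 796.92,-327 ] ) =[  -  927 , -841,  -  796.92, - 796,-666,-327,-250, -124,  61/4  ,  290, 469, 783 , 963 ]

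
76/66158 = 2/1741 = 0.00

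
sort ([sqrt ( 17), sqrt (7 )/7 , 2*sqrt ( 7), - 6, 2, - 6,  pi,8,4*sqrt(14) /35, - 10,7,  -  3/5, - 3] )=[ - 10, - 6, - 6, - 3, - 3/5, sqrt( 7) /7 , 4*sqrt(14) /35,2, pi, sqrt(17), 2*sqrt ( 7 ), 7, 8 ]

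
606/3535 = 6/35 = 0.17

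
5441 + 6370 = 11811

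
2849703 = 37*77019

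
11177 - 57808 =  - 46631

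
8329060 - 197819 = 8131241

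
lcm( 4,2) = 4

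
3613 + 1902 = 5515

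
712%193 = 133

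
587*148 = 86876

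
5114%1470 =704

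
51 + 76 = 127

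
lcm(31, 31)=31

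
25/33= 25/33 = 0.76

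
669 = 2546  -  1877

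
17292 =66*262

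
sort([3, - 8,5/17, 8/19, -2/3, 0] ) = [ - 8,  -  2/3, 0, 5/17, 8/19 , 3]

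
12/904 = 3/226 = 0.01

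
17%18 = 17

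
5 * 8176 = 40880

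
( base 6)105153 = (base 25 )E70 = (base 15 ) 29a0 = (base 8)21335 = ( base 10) 8925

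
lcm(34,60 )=1020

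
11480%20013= 11480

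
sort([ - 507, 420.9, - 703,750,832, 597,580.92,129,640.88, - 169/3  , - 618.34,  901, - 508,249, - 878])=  [ - 878, - 703,-618.34, - 508, - 507, - 169/3, 129,  249, 420.9,580.92, 597, 640.88, 750,832, 901 ] 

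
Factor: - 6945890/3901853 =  -2^1*5^1*7^1*67^1*1481^1*3901853^( - 1 )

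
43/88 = 43/88 = 0.49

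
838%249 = 91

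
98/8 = 12 + 1/4 = 12.25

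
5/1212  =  5/1212 = 0.00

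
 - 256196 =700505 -956701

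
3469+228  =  3697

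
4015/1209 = 3 + 388/1209 = 3.32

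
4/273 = 4/273= 0.01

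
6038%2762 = 514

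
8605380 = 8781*980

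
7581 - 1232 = 6349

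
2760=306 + 2454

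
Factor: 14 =2^1*7^1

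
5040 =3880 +1160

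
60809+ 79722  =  140531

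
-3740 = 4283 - 8023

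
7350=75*98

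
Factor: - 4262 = -2^1* 2131^1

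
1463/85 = 1463/85 = 17.21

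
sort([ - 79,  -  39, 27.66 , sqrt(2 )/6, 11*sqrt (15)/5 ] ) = [  -  79, - 39, sqrt(2 ) /6,  11 * sqrt( 15) /5, 27.66] 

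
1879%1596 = 283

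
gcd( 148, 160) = 4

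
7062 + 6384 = 13446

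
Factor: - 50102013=-3^1 * 13^1 * 53^1 * 24239^1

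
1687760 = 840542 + 847218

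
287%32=31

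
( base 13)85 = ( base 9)131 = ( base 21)54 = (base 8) 155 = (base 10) 109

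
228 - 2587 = -2359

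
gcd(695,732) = 1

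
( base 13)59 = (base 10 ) 74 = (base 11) 68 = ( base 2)1001010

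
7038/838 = 8+167/419= 8.40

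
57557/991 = 58 + 79/991 =58.08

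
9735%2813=1296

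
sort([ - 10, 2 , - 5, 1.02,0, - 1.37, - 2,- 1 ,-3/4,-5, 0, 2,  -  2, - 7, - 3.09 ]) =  [ - 10, - 7, - 5,-5, - 3.09, - 2, - 2, - 1.37, - 1, - 3/4, 0, 0, 1.02, 2, 2]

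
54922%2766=2368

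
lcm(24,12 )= 24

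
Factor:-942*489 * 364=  - 2^3*3^2*7^1* 13^1 * 157^1*163^1 =-167672232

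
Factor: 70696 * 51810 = 3662759760 =2^4*3^1*5^1 * 11^1*157^1*8837^1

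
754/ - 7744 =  - 377/3872 = -  0.10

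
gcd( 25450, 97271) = 1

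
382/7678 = 191/3839  =  0.05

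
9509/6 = 9509/6 =1584.83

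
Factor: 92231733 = 3^1 * 11^1*263^1 * 10627^1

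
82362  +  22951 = 105313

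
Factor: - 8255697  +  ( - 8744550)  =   - 3^1*11^1*79^1 * 6521^1=- 17000247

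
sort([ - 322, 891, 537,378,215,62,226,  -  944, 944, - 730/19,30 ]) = [ - 944,-322,-730/19,30,62,215, 226,378,537, 891,944 ] 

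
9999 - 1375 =8624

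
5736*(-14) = - 80304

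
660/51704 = 165/12926  =  0.01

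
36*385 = 13860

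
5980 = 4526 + 1454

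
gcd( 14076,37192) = 4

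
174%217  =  174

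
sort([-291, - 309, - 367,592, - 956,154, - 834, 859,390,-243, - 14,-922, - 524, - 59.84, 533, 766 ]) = [ - 956 , - 922, - 834, - 524, - 367, - 309, - 291, - 243,- 59.84, - 14, 154, 390,533, 592, 766,859]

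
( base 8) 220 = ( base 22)6C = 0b10010000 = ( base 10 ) 144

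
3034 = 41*74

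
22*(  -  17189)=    - 378158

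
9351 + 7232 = 16583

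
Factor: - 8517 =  - 3^1*17^1*167^1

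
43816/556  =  10954/139= 78.81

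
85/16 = 85/16 = 5.31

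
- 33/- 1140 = 11/380 = 0.03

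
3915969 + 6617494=10533463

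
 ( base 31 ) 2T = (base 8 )133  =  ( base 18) 51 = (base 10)91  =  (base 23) 3M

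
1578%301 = 73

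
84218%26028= 6134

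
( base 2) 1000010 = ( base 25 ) 2G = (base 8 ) 102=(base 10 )66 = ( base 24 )2i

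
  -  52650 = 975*( - 54)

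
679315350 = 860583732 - 181268382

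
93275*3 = 279825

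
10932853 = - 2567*(-4259)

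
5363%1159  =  727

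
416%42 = 38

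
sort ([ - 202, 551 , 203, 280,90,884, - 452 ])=[ - 452, - 202, 90,203,280,551,884] 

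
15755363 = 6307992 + 9447371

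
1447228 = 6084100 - 4636872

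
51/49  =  1 + 2/49=1.04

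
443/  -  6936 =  - 443/6936 = - 0.06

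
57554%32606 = 24948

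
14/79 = 14/79=0.18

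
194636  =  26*7486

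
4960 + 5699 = 10659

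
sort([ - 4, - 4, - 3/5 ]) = [ - 4,  -  4, - 3/5]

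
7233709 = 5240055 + 1993654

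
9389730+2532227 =11921957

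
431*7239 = 3120009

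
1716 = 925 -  - 791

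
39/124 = 39/124 = 0.31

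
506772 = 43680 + 463092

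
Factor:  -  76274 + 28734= - 2^2* 5^1*2377^1 = - 47540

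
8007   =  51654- 43647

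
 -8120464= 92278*(-88 ) 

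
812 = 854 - 42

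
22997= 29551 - 6554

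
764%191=0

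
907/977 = 907/977 = 0.93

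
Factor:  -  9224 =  - 2^3*1153^1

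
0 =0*517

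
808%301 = 206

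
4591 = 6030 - 1439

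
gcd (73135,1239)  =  1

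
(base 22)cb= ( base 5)2100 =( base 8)423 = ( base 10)275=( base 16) 113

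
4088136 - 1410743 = 2677393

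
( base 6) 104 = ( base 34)16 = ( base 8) 50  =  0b101000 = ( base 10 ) 40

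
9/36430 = 9/36430 = 0.00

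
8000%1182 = 908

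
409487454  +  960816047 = 1370303501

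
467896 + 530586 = 998482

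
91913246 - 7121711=84791535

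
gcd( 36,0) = 36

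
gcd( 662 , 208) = 2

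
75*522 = 39150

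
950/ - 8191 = -950/8191=- 0.12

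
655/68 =655/68=9.63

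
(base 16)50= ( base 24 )38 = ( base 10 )80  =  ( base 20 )40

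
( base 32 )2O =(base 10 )88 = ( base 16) 58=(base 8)130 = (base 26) 3a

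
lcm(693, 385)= 3465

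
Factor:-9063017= - 2137^1*4241^1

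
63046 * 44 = 2774024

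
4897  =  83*59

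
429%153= 123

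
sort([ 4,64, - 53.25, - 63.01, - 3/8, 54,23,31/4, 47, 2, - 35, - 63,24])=[- 63.01, - 63, - 53.25, - 35, - 3/8,2, 4,31/4,23,24, 47 , 54,64]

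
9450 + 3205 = 12655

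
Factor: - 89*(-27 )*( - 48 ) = -115344=- 2^4*3^4*89^1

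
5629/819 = 433/63 = 6.87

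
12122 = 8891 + 3231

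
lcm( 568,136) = 9656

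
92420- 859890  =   - 767470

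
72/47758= 36/23879 = 0.00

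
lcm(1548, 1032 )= 3096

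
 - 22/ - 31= 22/31 = 0.71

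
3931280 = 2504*1570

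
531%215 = 101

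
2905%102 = 49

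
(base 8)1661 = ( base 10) 945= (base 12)669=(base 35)R0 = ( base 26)1a9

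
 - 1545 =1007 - 2552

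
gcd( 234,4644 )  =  18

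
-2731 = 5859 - 8590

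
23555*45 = 1059975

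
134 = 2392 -2258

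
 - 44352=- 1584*28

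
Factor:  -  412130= -2^1*5^1*41213^1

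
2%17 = 2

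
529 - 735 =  - 206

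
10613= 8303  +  2310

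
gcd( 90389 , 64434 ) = 1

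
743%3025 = 743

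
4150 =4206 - 56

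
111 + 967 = 1078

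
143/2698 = 143/2698 = 0.05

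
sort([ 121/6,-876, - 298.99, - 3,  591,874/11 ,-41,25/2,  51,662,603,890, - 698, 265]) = [ - 876, - 698,-298.99,-41,- 3,  25/2,121/6,51,874/11 , 265, 591 , 603,662,890 ] 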